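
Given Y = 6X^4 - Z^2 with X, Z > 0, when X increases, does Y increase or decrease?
Y increases

Taking the partial derivative:
∂Y/∂X = 24X^3

∂Y/∂X = 24X^3 > 0 (assuming positive values)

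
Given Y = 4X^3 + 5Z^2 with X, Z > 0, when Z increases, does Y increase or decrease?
Y increases

Taking the partial derivative:
∂Y/∂Z = 10Z

∂Y/∂Z = 10Z > 0 (assuming positive values)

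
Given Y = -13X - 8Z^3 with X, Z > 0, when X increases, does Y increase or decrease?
Y decreases

Taking the partial derivative:
∂Y/∂X = -13

∂Y/∂X = -13 < 0 (assuming positive values)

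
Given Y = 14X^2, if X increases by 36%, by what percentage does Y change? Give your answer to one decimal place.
85.0%

For Y = 14X^2:
If X → X(1 + 0.36)
Then Y → Y · (1 + 0.36)^2
     = Y · 1.8496

Percentage change = ((1 + 0.36)^2 − 1) × 100% ≈ 85.0%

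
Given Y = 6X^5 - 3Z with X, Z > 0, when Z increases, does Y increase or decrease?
Y decreases

Taking the partial derivative:
∂Y/∂Z = -3

∂Y/∂Z = -3 < 0 (assuming positive values)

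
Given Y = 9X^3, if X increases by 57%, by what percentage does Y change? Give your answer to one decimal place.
287.0%

For Y = 9X^3:
If X → X(1 + 0.57)
Then Y → Y · (1 + 0.57)^3
     ≈ Y · 3.8699

Percentage change = ((1 + 0.57)^3 − 1) × 100% ≈ 287.0%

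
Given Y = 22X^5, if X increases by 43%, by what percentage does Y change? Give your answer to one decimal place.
498.0%

For Y = 22X^5:
If X → X(1 + 0.43)
Then Y → Y · (1 + 0.43)^5
     ≈ Y · 5.9797

Percentage change = ((1 + 0.43)^5 − 1) × 100% ≈ 498.0%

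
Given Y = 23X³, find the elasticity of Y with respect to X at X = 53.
Elasticity = 3

Elasticity = (dY/dX) · (X/Y)

dY/dX = 69·X²
At X = 53: dY/dX = 193821, Y = 3424171

Elasticity = 193821 · (53 / 3424171) = 3

Interpretation: for a small percentage change in X, the percentage change in Y is approximately 3.00 times as large.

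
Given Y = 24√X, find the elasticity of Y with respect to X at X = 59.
Elasticity = 1/2

Elasticity = (dY/dX) · (X/Y)

dY/dX = 12/√X
At X = 59: dY/dX = 12·√59/59, Y = 24·√59

Elasticity = (12·√59/59) · (59 / (24·√59)) = 1/2

Interpretation: for a small percentage change in X, the percentage change in Y is approximately 0.50 times as large.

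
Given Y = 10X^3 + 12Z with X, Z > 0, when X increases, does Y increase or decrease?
Y increases

Taking the partial derivative:
∂Y/∂X = 30X^2

∂Y/∂X = 30X^2 > 0 (assuming positive values)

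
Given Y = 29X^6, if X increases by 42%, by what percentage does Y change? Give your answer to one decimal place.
719.8%

For Y = 29X^6:
If X → X(1 + 0.42)
Then Y → Y · (1 + 0.42)^6
     ≈ Y · 8.1984

Percentage change = ((1 + 0.42)^6 − 1) × 100% ≈ 719.8%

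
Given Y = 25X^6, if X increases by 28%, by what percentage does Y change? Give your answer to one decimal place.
339.8%

For Y = 25X^6:
If X → X(1 + 0.28)
Then Y → Y · (1 + 0.28)^6
     ≈ Y · 4.3980

Percentage change = ((1 + 0.28)^6 − 1) × 100% ≈ 339.8%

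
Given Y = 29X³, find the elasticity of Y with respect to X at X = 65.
Elasticity = 3

Elasticity = (dY/dX) · (X/Y)

dY/dX = 87·X²
At X = 65: dY/dX = 367575, Y = 7964125

Elasticity = 367575 · (65 / 7964125) = 3

Interpretation: for a small percentage change in X, the percentage change in Y is approximately 3.00 times as large.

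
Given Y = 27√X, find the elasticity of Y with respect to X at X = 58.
Elasticity = 1/2

Elasticity = (dY/dX) · (X/Y)

dY/dX = 27/(2·√X)
At X = 58: dY/dX = 27·√58/116, Y = 27·√58

Elasticity = (27·√58/116) · (58 / (27·√58)) = 1/2

Interpretation: for a small percentage change in X, the percentage change in Y is approximately 0.50 times as large.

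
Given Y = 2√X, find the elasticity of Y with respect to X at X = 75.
Elasticity = 1/2

Elasticity = (dY/dX) · (X/Y)

dY/dX = 1/√X
At X = 75: dY/dX = √3/15, Y = 10·√3

Elasticity = (√3/15) · (75 / (10·√3)) = 1/2

Interpretation: for a small percentage change in X, the percentage change in Y is approximately 0.50 times as large.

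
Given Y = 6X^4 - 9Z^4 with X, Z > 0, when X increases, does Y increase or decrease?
Y increases

Taking the partial derivative:
∂Y/∂X = 24X^3

∂Y/∂X = 24X^3 > 0 (assuming positive values)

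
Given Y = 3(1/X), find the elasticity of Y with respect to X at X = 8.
Elasticity = -1

Elasticity = (dY/dX) · (X/Y)

dY/dX = -3/X²
At X = 8: dY/dX = -3/64, Y = 3/8

Elasticity = (-3/64) · (8 / (3/8)) = -1

Interpretation: for a small percentage change in X, the percentage change in Y is approximately -1.00 times as large.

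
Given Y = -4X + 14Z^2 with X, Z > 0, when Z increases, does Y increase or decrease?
Y increases

Taking the partial derivative:
∂Y/∂Z = 28Z

∂Y/∂Z = 28Z > 0 (assuming positive values)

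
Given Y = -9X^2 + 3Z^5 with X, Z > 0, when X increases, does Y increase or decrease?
Y decreases

Taking the partial derivative:
∂Y/∂X = -18X

∂Y/∂X = -18X < 0 (assuming positive values)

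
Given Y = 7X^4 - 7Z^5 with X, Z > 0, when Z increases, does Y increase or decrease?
Y decreases

Taking the partial derivative:
∂Y/∂Z = -35Z^4

∂Y/∂Z = -35Z^4 < 0 (assuming positive values)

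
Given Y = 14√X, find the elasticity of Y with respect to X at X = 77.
Elasticity = 1/2

Elasticity = (dY/dX) · (X/Y)

dY/dX = 7/√X
At X = 77: dY/dX = √77/11, Y = 14·√77

Elasticity = (√77/11) · (77 / (14·√77)) = 1/2

Interpretation: for a small percentage change in X, the percentage change in Y is approximately 0.50 times as large.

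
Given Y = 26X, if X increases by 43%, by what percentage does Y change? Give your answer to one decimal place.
43.0%

For Y = 26X:
If X → X(1 + 0.43)
Then Y → Y · (1 + 0.43)^1
     = Y · 1.4300

Percentage change = ((1 + 0.43)^1 − 1) × 100% = 43.0%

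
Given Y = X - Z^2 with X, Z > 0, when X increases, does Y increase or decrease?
Y increases

Taking the partial derivative:
∂Y/∂X = 1

∂Y/∂X = 1 > 0 (assuming positive values)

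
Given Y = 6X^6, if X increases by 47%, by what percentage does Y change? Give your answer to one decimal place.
909.0%

For Y = 6X^6:
If X → X(1 + 0.47)
Then Y → Y · (1 + 0.47)^6
     ≈ Y · 10.0903

Percentage change = ((1 + 0.47)^6 − 1) × 100% ≈ 909.0%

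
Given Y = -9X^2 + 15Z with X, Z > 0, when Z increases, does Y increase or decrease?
Y increases

Taking the partial derivative:
∂Y/∂Z = 15

∂Y/∂Z = 15 > 0 (assuming positive values)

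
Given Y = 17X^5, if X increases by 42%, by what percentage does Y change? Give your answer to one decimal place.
477.4%

For Y = 17X^5:
If X → X(1 + 0.42)
Then Y → Y · (1 + 0.42)^5
     ≈ Y · 5.7735

Percentage change = ((1 + 0.42)^5 − 1) × 100% ≈ 477.4%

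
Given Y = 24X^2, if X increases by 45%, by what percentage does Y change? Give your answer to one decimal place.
110.3%

For Y = 24X^2:
If X → X(1 + 0.45)
Then Y → Y · (1 + 0.45)^2
     = Y · 2.1025

Percentage change = ((1 + 0.45)^2 − 1) × 100% ≈ 110.3%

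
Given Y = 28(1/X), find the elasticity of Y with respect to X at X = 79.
Elasticity = -1

Elasticity = (dY/dX) · (X/Y)

dY/dX = -28/X²
At X = 79: dY/dX = -28/6241, Y = 28/79

Elasticity = (-28/6241) · (79 / (28/79)) = -1

Interpretation: for a small percentage change in X, the percentage change in Y is approximately -1.00 times as large.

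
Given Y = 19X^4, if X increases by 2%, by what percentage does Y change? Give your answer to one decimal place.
8.2%

For Y = 19X^4:
If X → X(1 + 0.02)
Then Y → Y · (1 + 0.02)^4
     ≈ Y · 1.0824

Percentage change = ((1 + 0.02)^4 − 1) × 100% ≈ 8.2%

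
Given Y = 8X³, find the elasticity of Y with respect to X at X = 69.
Elasticity = 3

Elasticity = (dY/dX) · (X/Y)

dY/dX = 24·X²
At X = 69: dY/dX = 114264, Y = 2628072

Elasticity = 114264 · (69 / 2628072) = 3

Interpretation: for a small percentage change in X, the percentage change in Y is approximately 3.00 times as large.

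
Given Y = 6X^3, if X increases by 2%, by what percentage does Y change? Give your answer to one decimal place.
6.1%

For Y = 6X^3:
If X → X(1 + 0.02)
Then Y → Y · (1 + 0.02)^3
     ≈ Y · 1.0612

Percentage change = ((1 + 0.02)^3 − 1) × 100% ≈ 6.1%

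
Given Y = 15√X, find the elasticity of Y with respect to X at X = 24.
Elasticity = 1/2

Elasticity = (dY/dX) · (X/Y)

dY/dX = 15/(2·√X)
At X = 24: dY/dX = 5·√6/8, Y = 30·√6

Elasticity = (5·√6/8) · (24 / (30·√6)) = 1/2

Interpretation: for a small percentage change in X, the percentage change in Y is approximately 0.50 times as large.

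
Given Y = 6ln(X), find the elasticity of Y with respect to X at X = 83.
Elasticity = 1/ln(83) ≈ 0.2263

Elasticity = (dY/dX) · (X/Y)

dY/dX = 6/X
At X = 83: dY/dX = 6/83, Y = 6·ln(83)

Elasticity = (6/83) · (83 / (6·ln(83))) = 1/ln(83) ≈ 0.2263

Interpretation: for a small percentage change in X, the percentage change in Y is approximately 0.23 times as large.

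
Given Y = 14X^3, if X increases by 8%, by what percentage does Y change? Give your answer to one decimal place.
26.0%

For Y = 14X^3:
If X → X(1 + 0.08)
Then Y → Y · (1 + 0.08)^3
     ≈ Y · 1.2597

Percentage change = ((1 + 0.08)^3 − 1) × 100% ≈ 26.0%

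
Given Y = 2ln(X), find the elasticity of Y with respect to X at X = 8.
Elasticity = 1/ln(8) ≈ 0.4809

Elasticity = (dY/dX) · (X/Y)

dY/dX = 2/X
At X = 8: dY/dX = 1/4, Y = 2·ln(8)

Elasticity = (1/4) · (8 / (2·ln(8))) = 1/ln(8) ≈ 0.4809

Interpretation: for a small percentage change in X, the percentage change in Y is approximately 0.48 times as large.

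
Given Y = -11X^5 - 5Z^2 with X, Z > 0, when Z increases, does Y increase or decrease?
Y decreases

Taking the partial derivative:
∂Y/∂Z = -10Z

∂Y/∂Z = -10Z < 0 (assuming positive values)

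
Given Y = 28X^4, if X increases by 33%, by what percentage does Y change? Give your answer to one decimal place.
212.9%

For Y = 28X^4:
If X → X(1 + 0.33)
Then Y → Y · (1 + 0.33)^4
     ≈ Y · 3.1290

Percentage change = ((1 + 0.33)^4 − 1) × 100% ≈ 212.9%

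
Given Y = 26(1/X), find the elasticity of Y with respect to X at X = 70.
Elasticity = -1

Elasticity = (dY/dX) · (X/Y)

dY/dX = -26/X²
At X = 70: dY/dX = -13/2450, Y = 13/35

Elasticity = (-13/2450) · (70 / (13/35)) = -1

Interpretation: for a small percentage change in X, the percentage change in Y is approximately -1.00 times as large.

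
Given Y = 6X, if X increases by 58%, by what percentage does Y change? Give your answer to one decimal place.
58.0%

For Y = 6X:
If X → X(1 + 0.58)
Then Y → Y · (1 + 0.58)^1
     = Y · 1.5800

Percentage change = ((1 + 0.58)^1 − 1) × 100% = 58.0%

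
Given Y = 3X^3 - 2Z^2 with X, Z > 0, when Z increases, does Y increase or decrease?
Y decreases

Taking the partial derivative:
∂Y/∂Z = -4Z

∂Y/∂Z = -4Z < 0 (assuming positive values)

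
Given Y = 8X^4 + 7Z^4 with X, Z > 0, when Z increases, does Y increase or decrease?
Y increases

Taking the partial derivative:
∂Y/∂Z = 28Z^3

∂Y/∂Z = 28Z^3 > 0 (assuming positive values)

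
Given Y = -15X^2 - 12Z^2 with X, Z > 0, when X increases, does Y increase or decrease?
Y decreases

Taking the partial derivative:
∂Y/∂X = -30X

∂Y/∂X = -30X < 0 (assuming positive values)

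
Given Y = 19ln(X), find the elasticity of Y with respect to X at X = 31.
Elasticity = 1/ln(31) ≈ 0.2912

Elasticity = (dY/dX) · (X/Y)

dY/dX = 19/X
At X = 31: dY/dX = 19/31, Y = 19·ln(31)

Elasticity = (19/31) · (31 / (19·ln(31))) = 1/ln(31) ≈ 0.2912

Interpretation: for a small percentage change in X, the percentage change in Y is approximately 0.29 times as large.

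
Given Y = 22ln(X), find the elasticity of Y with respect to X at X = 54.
Elasticity = 1/ln(54) ≈ 0.2507

Elasticity = (dY/dX) · (X/Y)

dY/dX = 22/X
At X = 54: dY/dX = 11/27, Y = 22·ln(54)

Elasticity = (11/27) · (54 / (22·ln(54))) = 1/ln(54) ≈ 0.2507

Interpretation: for a small percentage change in X, the percentage change in Y is approximately 0.25 times as large.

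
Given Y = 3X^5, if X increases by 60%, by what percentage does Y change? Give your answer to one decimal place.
948.6%

For Y = 3X^5:
If X → X(1 + 0.6)
Then Y → Y · (1 + 0.6)^5
     ≈ Y · 10.4858

Percentage change = ((1 + 0.6)^5 − 1) × 100% ≈ 948.6%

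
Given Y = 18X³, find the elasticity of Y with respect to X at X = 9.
Elasticity = 3

Elasticity = (dY/dX) · (X/Y)

dY/dX = 54·X²
At X = 9: dY/dX = 4374, Y = 13122

Elasticity = 4374 · (9 / 13122) = 3

Interpretation: for a small percentage change in X, the percentage change in Y is approximately 3.00 times as large.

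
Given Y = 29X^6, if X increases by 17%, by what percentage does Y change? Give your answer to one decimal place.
156.5%

For Y = 29X^6:
If X → X(1 + 0.17)
Then Y → Y · (1 + 0.17)^6
     ≈ Y · 2.5652

Percentage change = ((1 + 0.17)^6 − 1) × 100% ≈ 156.5%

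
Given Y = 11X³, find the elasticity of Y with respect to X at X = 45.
Elasticity = 3

Elasticity = (dY/dX) · (X/Y)

dY/dX = 33·X²
At X = 45: dY/dX = 66825, Y = 1002375

Elasticity = 66825 · (45 / 1002375) = 3

Interpretation: for a small percentage change in X, the percentage change in Y is approximately 3.00 times as large.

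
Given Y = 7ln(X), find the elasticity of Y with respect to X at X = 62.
Elasticity = 1/ln(62) ≈ 0.2423

Elasticity = (dY/dX) · (X/Y)

dY/dX = 7/X
At X = 62: dY/dX = 7/62, Y = 7·ln(62)

Elasticity = (7/62) · (62 / (7·ln(62))) = 1/ln(62) ≈ 0.2423

Interpretation: for a small percentage change in X, the percentage change in Y is approximately 0.24 times as large.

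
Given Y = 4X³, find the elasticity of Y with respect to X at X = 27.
Elasticity = 3

Elasticity = (dY/dX) · (X/Y)

dY/dX = 12·X²
At X = 27: dY/dX = 8748, Y = 78732

Elasticity = 8748 · (27 / 78732) = 3

Interpretation: for a small percentage change in X, the percentage change in Y is approximately 3.00 times as large.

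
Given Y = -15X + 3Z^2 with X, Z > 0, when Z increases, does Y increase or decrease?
Y increases

Taking the partial derivative:
∂Y/∂Z = 6Z

∂Y/∂Z = 6Z > 0 (assuming positive values)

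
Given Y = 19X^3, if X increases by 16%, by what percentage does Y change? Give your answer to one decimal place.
56.1%

For Y = 19X^3:
If X → X(1 + 0.16)
Then Y → Y · (1 + 0.16)^3
     ≈ Y · 1.5609

Percentage change = ((1 + 0.16)^3 − 1) × 100% ≈ 56.1%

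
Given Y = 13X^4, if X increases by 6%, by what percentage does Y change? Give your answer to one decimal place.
26.2%

For Y = 13X^4:
If X → X(1 + 0.06)
Then Y → Y · (1 + 0.06)^4
     ≈ Y · 1.2625

Percentage change = ((1 + 0.06)^4 − 1) × 100% ≈ 26.2%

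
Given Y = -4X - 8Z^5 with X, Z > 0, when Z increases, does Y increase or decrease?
Y decreases

Taking the partial derivative:
∂Y/∂Z = -40Z^4

∂Y/∂Z = -40Z^4 < 0 (assuming positive values)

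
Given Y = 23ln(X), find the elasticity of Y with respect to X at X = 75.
Elasticity = 1/ln(75) ≈ 0.2316

Elasticity = (dY/dX) · (X/Y)

dY/dX = 23/X
At X = 75: dY/dX = 23/75, Y = 23·ln(75)

Elasticity = (23/75) · (75 / (23·ln(75))) = 1/ln(75) ≈ 0.2316

Interpretation: for a small percentage change in X, the percentage change in Y is approximately 0.23 times as large.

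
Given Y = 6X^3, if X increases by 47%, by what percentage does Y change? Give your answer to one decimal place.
217.7%

For Y = 6X^3:
If X → X(1 + 0.47)
Then Y → Y · (1 + 0.47)^3
     ≈ Y · 3.1765

Percentage change = ((1 + 0.47)^3 − 1) × 100% ≈ 217.7%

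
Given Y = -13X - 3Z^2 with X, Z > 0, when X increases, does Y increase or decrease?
Y decreases

Taking the partial derivative:
∂Y/∂X = -13

∂Y/∂X = -13 < 0 (assuming positive values)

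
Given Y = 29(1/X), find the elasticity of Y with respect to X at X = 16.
Elasticity = -1

Elasticity = (dY/dX) · (X/Y)

dY/dX = -29/X²
At X = 16: dY/dX = -29/256, Y = 29/16

Elasticity = (-29/256) · (16 / (29/16)) = -1

Interpretation: for a small percentage change in X, the percentage change in Y is approximately -1.00 times as large.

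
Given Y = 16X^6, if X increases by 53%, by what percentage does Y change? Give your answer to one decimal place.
1182.8%

For Y = 16X^6:
If X → X(1 + 0.53)
Then Y → Y · (1 + 0.53)^6
     ≈ Y · 12.8277

Percentage change = ((1 + 0.53)^6 − 1) × 100% ≈ 1182.8%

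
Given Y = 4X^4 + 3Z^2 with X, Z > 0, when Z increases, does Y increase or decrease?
Y increases

Taking the partial derivative:
∂Y/∂Z = 6Z

∂Y/∂Z = 6Z > 0 (assuming positive values)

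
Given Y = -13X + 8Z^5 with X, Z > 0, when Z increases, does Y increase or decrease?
Y increases

Taking the partial derivative:
∂Y/∂Z = 40Z^4

∂Y/∂Z = 40Z^4 > 0 (assuming positive values)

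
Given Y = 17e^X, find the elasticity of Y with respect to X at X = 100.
Elasticity = 100

Elasticity = (dY/dX) · (X/Y)

dY/dX = 17·e^X
At X = 100: dY/dX = 17·e^100, Y = 17·e^100

Elasticity = (17·e^100) · (100 / (17·e^100)) = 100

Interpretation: for a small percentage change in X, the percentage change in Y is approximately 100.00 times as large.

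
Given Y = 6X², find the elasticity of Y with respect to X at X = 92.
Elasticity = 2

Elasticity = (dY/dX) · (X/Y)

dY/dX = 12·X
At X = 92: dY/dX = 1104, Y = 50784

Elasticity = 1104 · (92 / 50784) = 2

Interpretation: for a small percentage change in X, the percentage change in Y is approximately 2.00 times as large.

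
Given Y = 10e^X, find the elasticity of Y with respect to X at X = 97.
Elasticity = 97

Elasticity = (dY/dX) · (X/Y)

dY/dX = 10·e^X
At X = 97: dY/dX = 10·e^97, Y = 10·e^97

Elasticity = (10·e^97) · (97 / (10·e^97)) = 97

Interpretation: for a small percentage change in X, the percentage change in Y is approximately 97.00 times as large.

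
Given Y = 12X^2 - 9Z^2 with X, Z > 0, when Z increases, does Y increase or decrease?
Y decreases

Taking the partial derivative:
∂Y/∂Z = -18Z

∂Y/∂Z = -18Z < 0 (assuming positive values)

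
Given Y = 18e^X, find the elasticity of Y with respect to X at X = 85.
Elasticity = 85

Elasticity = (dY/dX) · (X/Y)

dY/dX = 18·e^X
At X = 85: dY/dX = 18·e^85, Y = 18·e^85

Elasticity = (18·e^85) · (85 / (18·e^85)) = 85

Interpretation: for a small percentage change in X, the percentage change in Y is approximately 85.00 times as large.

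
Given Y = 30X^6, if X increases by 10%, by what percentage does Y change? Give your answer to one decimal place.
77.2%

For Y = 30X^6:
If X → X(1 + 0.1)
Then Y → Y · (1 + 0.1)^6
     ≈ Y · 1.7716

Percentage change = ((1 + 0.1)^6 − 1) × 100% ≈ 77.2%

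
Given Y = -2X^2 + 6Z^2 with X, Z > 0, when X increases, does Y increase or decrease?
Y decreases

Taking the partial derivative:
∂Y/∂X = -4X

∂Y/∂X = -4X < 0 (assuming positive values)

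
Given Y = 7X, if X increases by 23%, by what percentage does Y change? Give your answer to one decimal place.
23.0%

For Y = 7X:
If X → X(1 + 0.23)
Then Y → Y · (1 + 0.23)^1
     = Y · 1.2300

Percentage change = ((1 + 0.23)^1 − 1) × 100% = 23.0%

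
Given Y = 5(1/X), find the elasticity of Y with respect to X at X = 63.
Elasticity = -1

Elasticity = (dY/dX) · (X/Y)

dY/dX = -5/X²
At X = 63: dY/dX = -5/3969, Y = 5/63

Elasticity = (-5/3969) · (63 / (5/63)) = -1

Interpretation: for a small percentage change in X, the percentage change in Y is approximately -1.00 times as large.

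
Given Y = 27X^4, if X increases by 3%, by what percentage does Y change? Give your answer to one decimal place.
12.6%

For Y = 27X^4:
If X → X(1 + 0.03)
Then Y → Y · (1 + 0.03)^4
     ≈ Y · 1.1255

Percentage change = ((1 + 0.03)^4 − 1) × 100% ≈ 12.6%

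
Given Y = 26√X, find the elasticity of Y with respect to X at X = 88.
Elasticity = 1/2

Elasticity = (dY/dX) · (X/Y)

dY/dX = 13/√X
At X = 88: dY/dX = 13·√22/44, Y = 52·√22

Elasticity = (13·√22/44) · (88 / (52·√22)) = 1/2

Interpretation: for a small percentage change in X, the percentage change in Y is approximately 0.50 times as large.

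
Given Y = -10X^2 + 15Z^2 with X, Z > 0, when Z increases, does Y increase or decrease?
Y increases

Taking the partial derivative:
∂Y/∂Z = 30Z

∂Y/∂Z = 30Z > 0 (assuming positive values)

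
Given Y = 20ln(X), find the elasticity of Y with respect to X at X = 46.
Elasticity = 1/ln(46) ≈ 0.2612

Elasticity = (dY/dX) · (X/Y)

dY/dX = 20/X
At X = 46: dY/dX = 10/23, Y = 20·ln(46)

Elasticity = (10/23) · (46 / (20·ln(46))) = 1/ln(46) ≈ 0.2612

Interpretation: for a small percentage change in X, the percentage change in Y is approximately 0.26 times as large.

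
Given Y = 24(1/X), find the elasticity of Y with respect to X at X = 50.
Elasticity = -1

Elasticity = (dY/dX) · (X/Y)

dY/dX = -24/X²
At X = 50: dY/dX = -6/625, Y = 12/25

Elasticity = (-6/625) · (50 / (12/25)) = -1

Interpretation: for a small percentage change in X, the percentage change in Y is approximately -1.00 times as large.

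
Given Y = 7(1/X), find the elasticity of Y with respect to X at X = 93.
Elasticity = -1

Elasticity = (dY/dX) · (X/Y)

dY/dX = -7/X²
At X = 93: dY/dX = -7/8649, Y = 7/93

Elasticity = (-7/8649) · (93 / (7/93)) = -1

Interpretation: for a small percentage change in X, the percentage change in Y is approximately -1.00 times as large.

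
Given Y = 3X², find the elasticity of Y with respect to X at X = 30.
Elasticity = 2

Elasticity = (dY/dX) · (X/Y)

dY/dX = 6·X
At X = 30: dY/dX = 180, Y = 2700

Elasticity = 180 · (30 / 2700) = 2

Interpretation: for a small percentage change in X, the percentage change in Y is approximately 2.00 times as large.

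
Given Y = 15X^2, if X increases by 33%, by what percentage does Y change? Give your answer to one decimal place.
76.9%

For Y = 15X^2:
If X → X(1 + 0.33)
Then Y → Y · (1 + 0.33)^2
     = Y · 1.7689

Percentage change = ((1 + 0.33)^2 − 1) × 100% ≈ 76.9%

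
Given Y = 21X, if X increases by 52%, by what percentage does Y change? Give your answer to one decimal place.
52.0%

For Y = 21X:
If X → X(1 + 0.52)
Then Y → Y · (1 + 0.52)^1
     = Y · 1.5200

Percentage change = ((1 + 0.52)^1 − 1) × 100% = 52.0%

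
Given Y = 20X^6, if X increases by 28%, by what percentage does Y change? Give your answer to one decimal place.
339.8%

For Y = 20X^6:
If X → X(1 + 0.28)
Then Y → Y · (1 + 0.28)^6
     ≈ Y · 4.3980

Percentage change = ((1 + 0.28)^6 − 1) × 100% ≈ 339.8%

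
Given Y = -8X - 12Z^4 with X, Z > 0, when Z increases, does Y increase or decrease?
Y decreases

Taking the partial derivative:
∂Y/∂Z = -48Z^3

∂Y/∂Z = -48Z^3 < 0 (assuming positive values)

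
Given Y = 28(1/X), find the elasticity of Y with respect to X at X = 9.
Elasticity = -1

Elasticity = (dY/dX) · (X/Y)

dY/dX = -28/X²
At X = 9: dY/dX = -28/81, Y = 28/9

Elasticity = (-28/81) · (9 / (28/9)) = -1

Interpretation: for a small percentage change in X, the percentage change in Y is approximately -1.00 times as large.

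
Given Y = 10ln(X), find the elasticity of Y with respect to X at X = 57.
Elasticity = 1/ln(57) ≈ 0.2473

Elasticity = (dY/dX) · (X/Y)

dY/dX = 10/X
At X = 57: dY/dX = 10/57, Y = 10·ln(57)

Elasticity = (10/57) · (57 / (10·ln(57))) = 1/ln(57) ≈ 0.2473

Interpretation: for a small percentage change in X, the percentage change in Y is approximately 0.25 times as large.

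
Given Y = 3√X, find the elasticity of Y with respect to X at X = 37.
Elasticity = 1/2

Elasticity = (dY/dX) · (X/Y)

dY/dX = 3/(2·√X)
At X = 37: dY/dX = 3·√37/74, Y = 3·√37

Elasticity = (3·√37/74) · (37 / (3·√37)) = 1/2

Interpretation: for a small percentage change in X, the percentage change in Y is approximately 0.50 times as large.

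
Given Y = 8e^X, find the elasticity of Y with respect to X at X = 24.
Elasticity = 24

Elasticity = (dY/dX) · (X/Y)

dY/dX = 8·e^X
At X = 24: dY/dX = 8·e^24, Y = 8·e^24

Elasticity = (8·e^24) · (24 / (8·e^24)) = 24

Interpretation: for a small percentage change in X, the percentage change in Y is approximately 24.00 times as large.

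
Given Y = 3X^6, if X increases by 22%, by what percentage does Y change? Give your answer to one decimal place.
229.7%

For Y = 3X^6:
If X → X(1 + 0.22)
Then Y → Y · (1 + 0.22)^6
     ≈ Y · 3.2973

Percentage change = ((1 + 0.22)^6 − 1) × 100% ≈ 229.7%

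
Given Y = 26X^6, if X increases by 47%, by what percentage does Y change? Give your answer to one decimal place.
909.0%

For Y = 26X^6:
If X → X(1 + 0.47)
Then Y → Y · (1 + 0.47)^6
     ≈ Y · 10.0903

Percentage change = ((1 + 0.47)^6 − 1) × 100% ≈ 909.0%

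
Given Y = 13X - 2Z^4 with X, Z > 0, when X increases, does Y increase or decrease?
Y increases

Taking the partial derivative:
∂Y/∂X = 13

∂Y/∂X = 13 > 0 (assuming positive values)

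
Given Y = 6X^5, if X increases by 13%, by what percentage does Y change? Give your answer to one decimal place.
84.2%

For Y = 6X^5:
If X → X(1 + 0.13)
Then Y → Y · (1 + 0.13)^5
     ≈ Y · 1.8424

Percentage change = ((1 + 0.13)^5 − 1) × 100% ≈ 84.2%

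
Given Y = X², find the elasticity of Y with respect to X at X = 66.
Elasticity = 2

Elasticity = (dY/dX) · (X/Y)

dY/dX = 2·X
At X = 66: dY/dX = 132, Y = 4356

Elasticity = 132 · (66 / 4356) = 2

Interpretation: for a small percentage change in X, the percentage change in Y is approximately 2.00 times as large.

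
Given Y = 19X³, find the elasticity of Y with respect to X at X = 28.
Elasticity = 3

Elasticity = (dY/dX) · (X/Y)

dY/dX = 57·X²
At X = 28: dY/dX = 44688, Y = 417088

Elasticity = 44688 · (28 / 417088) = 3

Interpretation: for a small percentage change in X, the percentage change in Y is approximately 3.00 times as large.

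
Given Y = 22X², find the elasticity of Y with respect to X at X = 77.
Elasticity = 2

Elasticity = (dY/dX) · (X/Y)

dY/dX = 44·X
At X = 77: dY/dX = 3388, Y = 130438

Elasticity = 3388 · (77 / 130438) = 2

Interpretation: for a small percentage change in X, the percentage change in Y is approximately 2.00 times as large.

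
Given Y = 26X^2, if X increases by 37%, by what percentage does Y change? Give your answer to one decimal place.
87.7%

For Y = 26X^2:
If X → X(1 + 0.37)
Then Y → Y · (1 + 0.37)^2
     = Y · 1.8769

Percentage change = ((1 + 0.37)^2 − 1) × 100% ≈ 87.7%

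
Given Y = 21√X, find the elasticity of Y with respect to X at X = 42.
Elasticity = 1/2

Elasticity = (dY/dX) · (X/Y)

dY/dX = 21/(2·√X)
At X = 42: dY/dX = √42/4, Y = 21·√42

Elasticity = (√42/4) · (42 / (21·√42)) = 1/2

Interpretation: for a small percentage change in X, the percentage change in Y is approximately 0.50 times as large.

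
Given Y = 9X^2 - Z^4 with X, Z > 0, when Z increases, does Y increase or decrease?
Y decreases

Taking the partial derivative:
∂Y/∂Z = -4Z^3

∂Y/∂Z = -4Z^3 < 0 (assuming positive values)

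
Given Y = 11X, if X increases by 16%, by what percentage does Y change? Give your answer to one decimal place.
16.0%

For Y = 11X:
If X → X(1 + 0.16)
Then Y → Y · (1 + 0.16)^1
     = Y · 1.1600

Percentage change = ((1 + 0.16)^1 − 1) × 100% = 16.0%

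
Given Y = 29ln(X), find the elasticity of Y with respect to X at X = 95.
Elasticity = 1/ln(95) ≈ 0.2196

Elasticity = (dY/dX) · (X/Y)

dY/dX = 29/X
At X = 95: dY/dX = 29/95, Y = 29·ln(95)

Elasticity = (29/95) · (95 / (29·ln(95))) = 1/ln(95) ≈ 0.2196

Interpretation: for a small percentage change in X, the percentage change in Y is approximately 0.22 times as large.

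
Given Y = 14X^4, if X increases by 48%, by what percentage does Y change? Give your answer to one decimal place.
379.8%

For Y = 14X^4:
If X → X(1 + 0.48)
Then Y → Y · (1 + 0.48)^4
     ≈ Y · 4.7979

Percentage change = ((1 + 0.48)^4 − 1) × 100% ≈ 379.8%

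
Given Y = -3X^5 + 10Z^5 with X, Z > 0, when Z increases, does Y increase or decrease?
Y increases

Taking the partial derivative:
∂Y/∂Z = 50Z^4

∂Y/∂Z = 50Z^4 > 0 (assuming positive values)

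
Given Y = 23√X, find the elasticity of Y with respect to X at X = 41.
Elasticity = 1/2

Elasticity = (dY/dX) · (X/Y)

dY/dX = 23/(2·√X)
At X = 41: dY/dX = 23·√41/82, Y = 23·√41

Elasticity = (23·√41/82) · (41 / (23·√41)) = 1/2

Interpretation: for a small percentage change in X, the percentage change in Y is approximately 0.50 times as large.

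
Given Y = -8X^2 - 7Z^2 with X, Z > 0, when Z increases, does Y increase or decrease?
Y decreases

Taking the partial derivative:
∂Y/∂Z = -14Z

∂Y/∂Z = -14Z < 0 (assuming positive values)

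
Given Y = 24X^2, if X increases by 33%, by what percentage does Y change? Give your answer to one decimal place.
76.9%

For Y = 24X^2:
If X → X(1 + 0.33)
Then Y → Y · (1 + 0.33)^2
     = Y · 1.7689

Percentage change = ((1 + 0.33)^2 − 1) × 100% ≈ 76.9%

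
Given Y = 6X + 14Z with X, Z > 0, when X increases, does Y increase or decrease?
Y increases

Taking the partial derivative:
∂Y/∂X = 6

∂Y/∂X = 6 > 0 (assuming positive values)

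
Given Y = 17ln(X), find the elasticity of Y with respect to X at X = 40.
Elasticity = 1/ln(40) ≈ 0.2711

Elasticity = (dY/dX) · (X/Y)

dY/dX = 17/X
At X = 40: dY/dX = 17/40, Y = 17·ln(40)

Elasticity = (17/40) · (40 / (17·ln(40))) = 1/ln(40) ≈ 0.2711

Interpretation: for a small percentage change in X, the percentage change in Y is approximately 0.27 times as large.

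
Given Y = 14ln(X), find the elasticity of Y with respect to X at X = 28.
Elasticity = 1/ln(28) ≈ 0.3001

Elasticity = (dY/dX) · (X/Y)

dY/dX = 14/X
At X = 28: dY/dX = 1/2, Y = 14·ln(28)

Elasticity = (1/2) · (28 / (14·ln(28))) = 1/ln(28) ≈ 0.3001

Interpretation: for a small percentage change in X, the percentage change in Y is approximately 0.30 times as large.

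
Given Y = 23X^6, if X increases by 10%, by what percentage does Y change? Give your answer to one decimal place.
77.2%

For Y = 23X^6:
If X → X(1 + 0.1)
Then Y → Y · (1 + 0.1)^6
     ≈ Y · 1.7716

Percentage change = ((1 + 0.1)^6 − 1) × 100% ≈ 77.2%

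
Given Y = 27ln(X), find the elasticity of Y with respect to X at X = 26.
Elasticity = 1/ln(26) ≈ 0.3069

Elasticity = (dY/dX) · (X/Y)

dY/dX = 27/X
At X = 26: dY/dX = 27/26, Y = 27·ln(26)

Elasticity = (27/26) · (26 / (27·ln(26))) = 1/ln(26) ≈ 0.3069

Interpretation: for a small percentage change in X, the percentage change in Y is approximately 0.31 times as large.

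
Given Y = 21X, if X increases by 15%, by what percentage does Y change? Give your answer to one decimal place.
15.0%

For Y = 21X:
If X → X(1 + 0.15)
Then Y → Y · (1 + 0.15)^1
     = Y · 1.1500

Percentage change = ((1 + 0.15)^1 − 1) × 100% = 15.0%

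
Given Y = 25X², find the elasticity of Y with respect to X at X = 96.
Elasticity = 2

Elasticity = (dY/dX) · (X/Y)

dY/dX = 50·X
At X = 96: dY/dX = 4800, Y = 230400

Elasticity = 4800 · (96 / 230400) = 2

Interpretation: for a small percentage change in X, the percentage change in Y is approximately 2.00 times as large.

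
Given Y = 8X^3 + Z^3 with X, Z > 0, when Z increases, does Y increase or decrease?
Y increases

Taking the partial derivative:
∂Y/∂Z = 3Z^2

∂Y/∂Z = 3Z^2 > 0 (assuming positive values)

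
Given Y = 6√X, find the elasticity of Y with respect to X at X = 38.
Elasticity = 1/2

Elasticity = (dY/dX) · (X/Y)

dY/dX = 3/√X
At X = 38: dY/dX = 3·√38/38, Y = 6·√38

Elasticity = (3·√38/38) · (38 / (6·√38)) = 1/2

Interpretation: for a small percentage change in X, the percentage change in Y is approximately 0.50 times as large.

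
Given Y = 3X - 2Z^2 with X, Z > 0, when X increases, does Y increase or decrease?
Y increases

Taking the partial derivative:
∂Y/∂X = 3

∂Y/∂X = 3 > 0 (assuming positive values)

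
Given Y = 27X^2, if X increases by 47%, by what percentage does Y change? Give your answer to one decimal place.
116.1%

For Y = 27X^2:
If X → X(1 + 0.47)
Then Y → Y · (1 + 0.47)^2
     = Y · 2.1609

Percentage change = ((1 + 0.47)^2 − 1) × 100% ≈ 116.1%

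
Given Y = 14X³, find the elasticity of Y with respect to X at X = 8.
Elasticity = 3

Elasticity = (dY/dX) · (X/Y)

dY/dX = 42·X²
At X = 8: dY/dX = 2688, Y = 7168

Elasticity = 2688 · (8 / 7168) = 3

Interpretation: for a small percentage change in X, the percentage change in Y is approximately 3.00 times as large.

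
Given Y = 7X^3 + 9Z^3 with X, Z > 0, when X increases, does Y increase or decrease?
Y increases

Taking the partial derivative:
∂Y/∂X = 21X^2

∂Y/∂X = 21X^2 > 0 (assuming positive values)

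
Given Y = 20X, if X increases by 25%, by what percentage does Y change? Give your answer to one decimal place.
25.0%

For Y = 20X:
If X → X(1 + 0.25)
Then Y → Y · (1 + 0.25)^1
     = Y · 1.2500

Percentage change = ((1 + 0.25)^1 − 1) × 100% = 25.0%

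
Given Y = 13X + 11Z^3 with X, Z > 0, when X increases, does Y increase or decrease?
Y increases

Taking the partial derivative:
∂Y/∂X = 13

∂Y/∂X = 13 > 0 (assuming positive values)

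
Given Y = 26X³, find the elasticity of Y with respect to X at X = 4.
Elasticity = 3

Elasticity = (dY/dX) · (X/Y)

dY/dX = 78·X²
At X = 4: dY/dX = 1248, Y = 1664

Elasticity = 1248 · (4 / 1664) = 3

Interpretation: for a small percentage change in X, the percentage change in Y is approximately 3.00 times as large.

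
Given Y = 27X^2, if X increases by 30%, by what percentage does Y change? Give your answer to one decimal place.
69.0%

For Y = 27X^2:
If X → X(1 + 0.3)
Then Y → Y · (1 + 0.3)^2
     = Y · 1.6900

Percentage change = ((1 + 0.3)^2 − 1) × 100% = 69.0%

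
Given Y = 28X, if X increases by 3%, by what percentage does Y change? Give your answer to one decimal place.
3.0%

For Y = 28X:
If X → X(1 + 0.03)
Then Y → Y · (1 + 0.03)^1
     = Y · 1.0300

Percentage change = ((1 + 0.03)^1 − 1) × 100% = 3.0%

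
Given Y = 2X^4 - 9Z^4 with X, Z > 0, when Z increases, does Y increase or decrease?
Y decreases

Taking the partial derivative:
∂Y/∂Z = -36Z^3

∂Y/∂Z = -36Z^3 < 0 (assuming positive values)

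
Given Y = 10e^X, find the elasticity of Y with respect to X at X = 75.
Elasticity = 75

Elasticity = (dY/dX) · (X/Y)

dY/dX = 10·e^X
At X = 75: dY/dX = 10·e^75, Y = 10·e^75

Elasticity = (10·e^75) · (75 / (10·e^75)) = 75

Interpretation: for a small percentage change in X, the percentage change in Y is approximately 75.00 times as large.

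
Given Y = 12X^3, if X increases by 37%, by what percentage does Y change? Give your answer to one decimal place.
157.1%

For Y = 12X^3:
If X → X(1 + 0.37)
Then Y → Y · (1 + 0.37)^3
     ≈ Y · 2.5714

Percentage change = ((1 + 0.37)^3 − 1) × 100% ≈ 157.1%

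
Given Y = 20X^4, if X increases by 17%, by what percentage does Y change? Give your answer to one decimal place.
87.4%

For Y = 20X^4:
If X → X(1 + 0.17)
Then Y → Y · (1 + 0.17)^4
     ≈ Y · 1.8739

Percentage change = ((1 + 0.17)^4 − 1) × 100% ≈ 87.4%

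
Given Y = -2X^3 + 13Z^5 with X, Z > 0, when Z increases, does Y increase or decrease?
Y increases

Taking the partial derivative:
∂Y/∂Z = 65Z^4

∂Y/∂Z = 65Z^4 > 0 (assuming positive values)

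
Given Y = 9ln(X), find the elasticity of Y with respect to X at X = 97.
Elasticity = 1/ln(97) ≈ 0.2186

Elasticity = (dY/dX) · (X/Y)

dY/dX = 9/X
At X = 97: dY/dX = 9/97, Y = 9·ln(97)

Elasticity = (9/97) · (97 / (9·ln(97))) = 1/ln(97) ≈ 0.2186

Interpretation: for a small percentage change in X, the percentage change in Y is approximately 0.22 times as large.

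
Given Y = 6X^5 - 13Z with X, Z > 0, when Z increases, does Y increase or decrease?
Y decreases

Taking the partial derivative:
∂Y/∂Z = -13

∂Y/∂Z = -13 < 0 (assuming positive values)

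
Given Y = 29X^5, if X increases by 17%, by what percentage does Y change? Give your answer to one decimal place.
119.2%

For Y = 29X^5:
If X → X(1 + 0.17)
Then Y → Y · (1 + 0.17)^5
     ≈ Y · 2.1924

Percentage change = ((1 + 0.17)^5 − 1) × 100% ≈ 119.2%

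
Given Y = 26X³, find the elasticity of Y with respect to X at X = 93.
Elasticity = 3

Elasticity = (dY/dX) · (X/Y)

dY/dX = 78·X²
At X = 93: dY/dX = 674622, Y = 20913282

Elasticity = 674622 · (93 / 20913282) = 3

Interpretation: for a small percentage change in X, the percentage change in Y is approximately 3.00 times as large.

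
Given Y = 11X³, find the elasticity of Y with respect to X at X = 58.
Elasticity = 3

Elasticity = (dY/dX) · (X/Y)

dY/dX = 33·X²
At X = 58: dY/dX = 111012, Y = 2146232

Elasticity = 111012 · (58 / 2146232) = 3

Interpretation: for a small percentage change in X, the percentage change in Y is approximately 3.00 times as large.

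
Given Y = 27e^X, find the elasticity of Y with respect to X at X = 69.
Elasticity = 69

Elasticity = (dY/dX) · (X/Y)

dY/dX = 27·e^X
At X = 69: dY/dX = 27·e^69, Y = 27·e^69

Elasticity = (27·e^69) · (69 / (27·e^69)) = 69

Interpretation: for a small percentage change in X, the percentage change in Y is approximately 69.00 times as large.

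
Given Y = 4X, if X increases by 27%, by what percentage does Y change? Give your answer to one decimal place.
27.0%

For Y = 4X:
If X → X(1 + 0.27)
Then Y → Y · (1 + 0.27)^1
     = Y · 1.2700

Percentage change = ((1 + 0.27)^1 − 1) × 100% = 27.0%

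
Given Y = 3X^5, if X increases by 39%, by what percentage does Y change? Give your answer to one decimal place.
418.9%

For Y = 3X^5:
If X → X(1 + 0.39)
Then Y → Y · (1 + 0.39)^5
     ≈ Y · 5.1889

Percentage change = ((1 + 0.39)^5 − 1) × 100% ≈ 418.9%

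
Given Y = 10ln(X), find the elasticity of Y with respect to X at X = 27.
Elasticity = 1/ln(27) ≈ 0.3034

Elasticity = (dY/dX) · (X/Y)

dY/dX = 10/X
At X = 27: dY/dX = 10/27, Y = 10·ln(27)

Elasticity = (10/27) · (27 / (10·ln(27))) = 1/ln(27) ≈ 0.3034

Interpretation: for a small percentage change in X, the percentage change in Y is approximately 0.30 times as large.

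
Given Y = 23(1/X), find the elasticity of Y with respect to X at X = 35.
Elasticity = -1

Elasticity = (dY/dX) · (X/Y)

dY/dX = -23/X²
At X = 35: dY/dX = -23/1225, Y = 23/35

Elasticity = (-23/1225) · (35 / (23/35)) = -1

Interpretation: for a small percentage change in X, the percentage change in Y is approximately -1.00 times as large.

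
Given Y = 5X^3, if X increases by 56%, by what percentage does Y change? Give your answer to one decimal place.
279.6%

For Y = 5X^3:
If X → X(1 + 0.56)
Then Y → Y · (1 + 0.56)^3
     ≈ Y · 3.7964

Percentage change = ((1 + 0.56)^3 − 1) × 100% ≈ 279.6%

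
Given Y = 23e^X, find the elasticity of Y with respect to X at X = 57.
Elasticity = 57

Elasticity = (dY/dX) · (X/Y)

dY/dX = 23·e^X
At X = 57: dY/dX = 23·e^57, Y = 23·e^57

Elasticity = (23·e^57) · (57 / (23·e^57)) = 57

Interpretation: for a small percentage change in X, the percentage change in Y is approximately 57.00 times as large.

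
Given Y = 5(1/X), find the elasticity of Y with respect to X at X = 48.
Elasticity = -1

Elasticity = (dY/dX) · (X/Y)

dY/dX = -5/X²
At X = 48: dY/dX = -5/2304, Y = 5/48

Elasticity = (-5/2304) · (48 / (5/48)) = -1

Interpretation: for a small percentage change in X, the percentage change in Y is approximately -1.00 times as large.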